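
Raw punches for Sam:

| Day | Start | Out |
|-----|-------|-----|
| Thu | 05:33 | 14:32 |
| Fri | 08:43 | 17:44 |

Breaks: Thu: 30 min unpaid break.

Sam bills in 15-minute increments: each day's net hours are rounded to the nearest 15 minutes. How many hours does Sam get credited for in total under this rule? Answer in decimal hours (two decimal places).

Thu: 05:33–14:32 = 8 h 59 min − 30 min = 8 h 29 min → rounds to 8 h 30 min
Fri: 08:43–17:44 = 9 h 1 min → rounds to 9 h 0 min
Total credited: 17 h 30 min.

17.50 hours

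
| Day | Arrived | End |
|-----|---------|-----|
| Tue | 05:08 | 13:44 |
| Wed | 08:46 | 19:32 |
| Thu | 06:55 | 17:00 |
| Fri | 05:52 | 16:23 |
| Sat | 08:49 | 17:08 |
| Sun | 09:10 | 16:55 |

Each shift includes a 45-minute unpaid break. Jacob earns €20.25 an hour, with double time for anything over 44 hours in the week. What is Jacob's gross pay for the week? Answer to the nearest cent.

€1196.10

Tue: 05:08–13:44 = 8 h 36 min; less 45 min break → 7 h 51 min
Wed: 08:46–19:32 = 10 h 46 min; less 45 min break → 10 h 1 min
Thu: 06:55–17:00 = 10 h 5 min; less 45 min break → 9 h 20 min
Fri: 05:52–16:23 = 10 h 31 min; less 45 min break → 9 h 46 min
Sat: 08:49–17:08 = 8 h 19 min; less 45 min break → 7 h 34 min
Sun: 09:10–16:55 = 7 h 45 min; less 45 min break → 7 h 0 min
Total worked: 51 h 32 min = 3092 min.
Regular 44 h 0 min = 2640 min at €20.25/h; overtime 7 h 32 min = 452 min at €40.50/h.
Pay = (2640 × €20.25 + 452 × €40.50) ÷ 60 = €1196.10.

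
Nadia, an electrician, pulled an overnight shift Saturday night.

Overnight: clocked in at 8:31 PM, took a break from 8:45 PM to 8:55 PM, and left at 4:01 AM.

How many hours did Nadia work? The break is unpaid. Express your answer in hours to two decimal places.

Overnight: 8:31 PM → midnight = 3 h 29 min; midnight → 4:01 AM = 4 h 1 min; span 7 h 30 min; less 10 min break → 7 h 20 min

7.33 hours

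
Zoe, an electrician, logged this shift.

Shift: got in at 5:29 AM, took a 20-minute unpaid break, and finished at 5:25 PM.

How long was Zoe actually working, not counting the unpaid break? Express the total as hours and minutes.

Shift: 5:29 AM–5:25 PM = 11 h 56 min; less 20 min break → 11 h 36 min

11 h 36 min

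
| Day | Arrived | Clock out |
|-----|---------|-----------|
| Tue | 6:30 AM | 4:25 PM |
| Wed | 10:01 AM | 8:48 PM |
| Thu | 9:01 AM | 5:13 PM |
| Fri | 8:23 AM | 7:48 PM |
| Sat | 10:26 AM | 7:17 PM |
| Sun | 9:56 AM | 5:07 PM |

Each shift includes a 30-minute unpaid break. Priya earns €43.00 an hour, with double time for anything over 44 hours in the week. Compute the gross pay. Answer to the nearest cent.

€2696.10

Tue: 6:30 AM–4:25 PM = 9 h 55 min; less 30 min break → 9 h 25 min
Wed: 10:01 AM–8:48 PM = 10 h 47 min; less 30 min break → 10 h 17 min
Thu: 9:01 AM–5:13 PM = 8 h 12 min; less 30 min break → 7 h 42 min
Fri: 8:23 AM–7:48 PM = 11 h 25 min; less 30 min break → 10 h 55 min
Sat: 10:26 AM–7:17 PM = 8 h 51 min; less 30 min break → 8 h 21 min
Sun: 9:56 AM–5:07 PM = 7 h 11 min; less 30 min break → 6 h 41 min
Total worked: 53 h 21 min = 3201 min.
Regular 44 h 0 min = 2640 min at €43.00/h; overtime 9 h 21 min = 561 min at €86.00/h.
Pay = (2640 × €43.00 + 561 × €86.00) ÷ 60 = €2696.10.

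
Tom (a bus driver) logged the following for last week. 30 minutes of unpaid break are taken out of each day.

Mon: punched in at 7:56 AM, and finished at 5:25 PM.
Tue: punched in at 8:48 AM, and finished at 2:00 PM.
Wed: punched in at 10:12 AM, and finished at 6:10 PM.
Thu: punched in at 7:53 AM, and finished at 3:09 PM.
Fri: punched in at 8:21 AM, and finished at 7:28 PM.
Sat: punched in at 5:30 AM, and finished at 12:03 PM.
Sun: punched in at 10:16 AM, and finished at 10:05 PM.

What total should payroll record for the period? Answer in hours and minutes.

55 h 54 min

Mon: 7:56 AM–5:25 PM = 9 h 29 min; less 30 min break → 8 h 59 min
Tue: 8:48 AM–2:00 PM = 5 h 12 min; less 30 min break → 4 h 42 min
Wed: 10:12 AM–6:10 PM = 7 h 58 min; less 30 min break → 7 h 28 min
Thu: 7:53 AM–3:09 PM = 7 h 16 min; less 30 min break → 6 h 46 min
Fri: 8:21 AM–7:28 PM = 11 h 7 min; less 30 min break → 10 h 37 min
Sat: 5:30 AM–12:03 PM = 6 h 33 min; less 30 min break → 6 h 3 min
Sun: 10:16 AM–10:05 PM = 11 h 49 min; less 30 min break → 11 h 19 min
Total: 8 h 59 min + 4 h 42 min + 7 h 28 min + 6 h 46 min + 10 h 37 min + 6 h 3 min + 11 h 19 min = 55 h 54 min.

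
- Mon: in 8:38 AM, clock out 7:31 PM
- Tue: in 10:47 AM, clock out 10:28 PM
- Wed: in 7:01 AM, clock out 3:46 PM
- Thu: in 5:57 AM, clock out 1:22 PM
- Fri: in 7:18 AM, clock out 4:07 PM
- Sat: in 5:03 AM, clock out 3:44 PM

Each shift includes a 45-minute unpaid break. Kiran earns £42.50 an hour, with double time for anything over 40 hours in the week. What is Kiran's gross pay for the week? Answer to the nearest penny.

Mon: 8:38 AM–7:31 PM = 10 h 53 min; less 45 min break → 10 h 8 min
Tue: 10:47 AM–10:28 PM = 11 h 41 min; less 45 min break → 10 h 56 min
Wed: 7:01 AM–3:46 PM = 8 h 45 min; less 45 min break → 8 h 0 min
Thu: 5:57 AM–1:22 PM = 7 h 25 min; less 45 min break → 6 h 40 min
Fri: 7:18 AM–4:07 PM = 8 h 49 min; less 45 min break → 8 h 4 min
Sat: 5:03 AM–3:44 PM = 10 h 41 min; less 45 min break → 9 h 56 min
Total worked: 53 h 44 min = 3224 min.
Regular 40 h 0 min = 2400 min at £42.50/h; overtime 13 h 44 min = 824 min at £85.00/h.
Pay = (2400 × £42.50 + 824 × £85.00) ÷ 60 = £2867.33.

£2867.33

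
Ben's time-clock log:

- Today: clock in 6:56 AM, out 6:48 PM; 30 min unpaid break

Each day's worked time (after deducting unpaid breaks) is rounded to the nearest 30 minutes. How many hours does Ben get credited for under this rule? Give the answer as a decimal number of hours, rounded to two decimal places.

11.50 hours

Today: 6:56 AM–6:48 PM = 11 h 52 min − 30 min = 11 h 22 min → rounds to 11 h 30 min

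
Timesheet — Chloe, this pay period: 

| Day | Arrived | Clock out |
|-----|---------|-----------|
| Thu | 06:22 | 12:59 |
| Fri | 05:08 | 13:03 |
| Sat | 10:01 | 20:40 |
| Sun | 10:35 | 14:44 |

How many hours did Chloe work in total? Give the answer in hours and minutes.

Thu: 06:22–12:59 = 6 h 37 min
Fri: 05:08–13:03 = 7 h 55 min
Sat: 10:01–20:40 = 10 h 39 min
Sun: 10:35–14:44 = 4 h 9 min
Total: 6 h 37 min + 7 h 55 min + 10 h 39 min + 4 h 9 min = 29 h 20 min.

29 h 20 min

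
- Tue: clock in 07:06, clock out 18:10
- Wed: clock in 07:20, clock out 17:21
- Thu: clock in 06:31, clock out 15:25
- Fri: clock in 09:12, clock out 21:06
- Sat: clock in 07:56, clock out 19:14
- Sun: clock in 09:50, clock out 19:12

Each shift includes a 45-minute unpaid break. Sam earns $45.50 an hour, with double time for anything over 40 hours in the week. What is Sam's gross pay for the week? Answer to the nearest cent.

Tue: 07:06–18:10 = 11 h 4 min; less 45 min break → 10 h 19 min
Wed: 07:20–17:21 = 10 h 1 min; less 45 min break → 9 h 16 min
Thu: 06:31–15:25 = 8 h 54 min; less 45 min break → 8 h 9 min
Fri: 09:12–21:06 = 11 h 54 min; less 45 min break → 11 h 9 min
Sat: 07:56–19:14 = 11 h 18 min; less 45 min break → 10 h 33 min
Sun: 09:50–19:12 = 9 h 22 min; less 45 min break → 8 h 37 min
Total worked: 58 h 3 min = 3483 min.
Regular 40 h 0 min = 2400 min at $45.50/h; overtime 18 h 3 min = 1083 min at $91.00/h.
Pay = (2400 × $45.50 + 1083 × $91.00) ÷ 60 = $3462.55.

$3462.55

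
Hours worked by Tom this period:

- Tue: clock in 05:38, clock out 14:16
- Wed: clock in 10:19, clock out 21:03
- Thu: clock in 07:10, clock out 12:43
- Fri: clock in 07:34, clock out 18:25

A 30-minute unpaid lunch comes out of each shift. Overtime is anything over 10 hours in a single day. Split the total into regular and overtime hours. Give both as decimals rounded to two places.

Tue: 05:38–14:16 = 8 h 38 min; less 30 min break → 8 h 8 min
Wed: 10:19–21:03 = 10 h 44 min; less 30 min break → 10 h 14 min
Thu: 07:10–12:43 = 5 h 33 min; less 30 min break → 5 h 3 min
Fri: 07:34–18:25 = 10 h 51 min; less 30 min break → 10 h 21 min
Tue reg 8 h 8 min / OT 0 h 0 min; Wed reg 10 h 0 min / OT 0 h 14 min; Thu reg 5 h 3 min / OT 0 h 0 min; Fri reg 10 h 0 min / OT 0 h 21 min.
Totals: regular 33 h 11 min, overtime 0 h 35 min.

Regular 33.18 hours, overtime 0.58 hours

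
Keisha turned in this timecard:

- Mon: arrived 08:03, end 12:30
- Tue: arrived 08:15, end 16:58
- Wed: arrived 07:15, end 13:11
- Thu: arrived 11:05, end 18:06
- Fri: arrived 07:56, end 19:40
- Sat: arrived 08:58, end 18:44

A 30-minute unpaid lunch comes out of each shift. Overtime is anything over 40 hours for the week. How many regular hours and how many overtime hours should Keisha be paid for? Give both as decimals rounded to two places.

Regular 40.00 hours, overtime 4.62 hours

Mon: 08:03–12:30 = 4 h 27 min; less 30 min break → 3 h 57 min
Tue: 08:15–16:58 = 8 h 43 min; less 30 min break → 8 h 13 min
Wed: 07:15–13:11 = 5 h 56 min; less 30 min break → 5 h 26 min
Thu: 11:05–18:06 = 7 h 1 min; less 30 min break → 6 h 31 min
Fri: 07:56–19:40 = 11 h 44 min; less 30 min break → 11 h 14 min
Sat: 08:58–18:44 = 9 h 46 min; less 30 min break → 9 h 16 min
Total worked: 44 h 37 min = 44.62 h.
Threshold 40 h → overtime 4 h 37 min, regular 40 h 0 min.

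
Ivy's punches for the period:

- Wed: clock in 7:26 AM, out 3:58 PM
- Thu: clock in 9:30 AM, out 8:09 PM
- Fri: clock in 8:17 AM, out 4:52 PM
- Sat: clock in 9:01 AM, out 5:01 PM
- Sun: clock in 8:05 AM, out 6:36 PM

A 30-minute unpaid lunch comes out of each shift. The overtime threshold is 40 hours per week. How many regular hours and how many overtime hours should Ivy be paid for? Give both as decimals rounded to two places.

Wed: 7:26 AM–3:58 PM = 8 h 32 min; less 30 min break → 8 h 2 min
Thu: 9:30 AM–8:09 PM = 10 h 39 min; less 30 min break → 10 h 9 min
Fri: 8:17 AM–4:52 PM = 8 h 35 min; less 30 min break → 8 h 5 min
Sat: 9:01 AM–5:01 PM = 8 h 0 min; less 30 min break → 7 h 30 min
Sun: 8:05 AM–6:36 PM = 10 h 31 min; less 30 min break → 10 h 1 min
Total worked: 43 h 47 min = 43.78 h.
Threshold 40 h → overtime 3 h 47 min, regular 40 h 0 min.

Regular 40.00 hours, overtime 3.78 hours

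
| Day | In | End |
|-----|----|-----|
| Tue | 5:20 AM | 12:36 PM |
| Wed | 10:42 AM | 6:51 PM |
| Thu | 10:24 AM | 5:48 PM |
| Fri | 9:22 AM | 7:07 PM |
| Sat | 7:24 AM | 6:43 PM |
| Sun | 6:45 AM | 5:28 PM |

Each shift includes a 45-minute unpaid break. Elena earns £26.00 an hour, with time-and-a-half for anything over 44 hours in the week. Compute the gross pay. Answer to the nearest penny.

Tue: 5:20 AM–12:36 PM = 7 h 16 min; less 45 min break → 6 h 31 min
Wed: 10:42 AM–6:51 PM = 8 h 9 min; less 45 min break → 7 h 24 min
Thu: 10:24 AM–5:48 PM = 7 h 24 min; less 45 min break → 6 h 39 min
Fri: 9:22 AM–7:07 PM = 9 h 45 min; less 45 min break → 9 h 0 min
Sat: 7:24 AM–6:43 PM = 11 h 19 min; less 45 min break → 10 h 34 min
Sun: 6:45 AM–5:28 PM = 10 h 43 min; less 45 min break → 9 h 58 min
Total worked: 50 h 6 min = 3006 min.
Regular 44 h 0 min = 2640 min at £26.00/h; overtime 6 h 6 min = 366 min at £39.00/h.
Pay = (2640 × £26.00 + 366 × £39.00) ÷ 60 = £1381.90.

£1381.90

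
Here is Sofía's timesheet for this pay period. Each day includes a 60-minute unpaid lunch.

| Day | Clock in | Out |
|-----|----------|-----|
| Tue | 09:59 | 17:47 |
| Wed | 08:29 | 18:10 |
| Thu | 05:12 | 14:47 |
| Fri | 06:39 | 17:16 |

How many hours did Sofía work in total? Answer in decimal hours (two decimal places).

Tue: 09:59–17:47 = 7 h 48 min; less 60 min break → 6 h 48 min
Wed: 08:29–18:10 = 9 h 41 min; less 60 min break → 8 h 41 min
Thu: 05:12–14:47 = 9 h 35 min; less 60 min break → 8 h 35 min
Fri: 06:39–17:16 = 10 h 37 min; less 60 min break → 9 h 37 min
Total: 6 h 48 min + 8 h 41 min + 8 h 35 min + 9 h 37 min = 33 h 41 min.

33.68 hours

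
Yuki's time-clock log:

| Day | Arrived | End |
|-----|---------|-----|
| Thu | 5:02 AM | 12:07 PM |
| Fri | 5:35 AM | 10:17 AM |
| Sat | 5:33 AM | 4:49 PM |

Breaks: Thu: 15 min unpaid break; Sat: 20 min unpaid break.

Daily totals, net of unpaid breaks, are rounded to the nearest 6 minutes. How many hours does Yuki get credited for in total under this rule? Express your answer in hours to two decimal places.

22.40 hours

Thu: 5:02 AM–12:07 PM = 7 h 5 min − 15 min = 6 h 50 min → rounds to 6 h 48 min
Fri: 5:35 AM–10:17 AM = 4 h 42 min → rounds to 4 h 42 min
Sat: 5:33 AM–4:49 PM = 11 h 16 min − 20 min = 10 h 56 min → rounds to 10 h 54 min
Total credited: 22 h 24 min.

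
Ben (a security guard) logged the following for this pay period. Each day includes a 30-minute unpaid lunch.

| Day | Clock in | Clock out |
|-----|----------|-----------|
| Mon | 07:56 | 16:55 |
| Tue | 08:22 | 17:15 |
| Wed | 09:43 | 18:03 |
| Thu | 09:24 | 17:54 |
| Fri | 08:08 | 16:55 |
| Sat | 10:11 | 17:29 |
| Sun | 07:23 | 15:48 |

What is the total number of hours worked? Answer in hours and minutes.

55 h 42 min

Mon: 07:56–16:55 = 8 h 59 min; less 30 min break → 8 h 29 min
Tue: 08:22–17:15 = 8 h 53 min; less 30 min break → 8 h 23 min
Wed: 09:43–18:03 = 8 h 20 min; less 30 min break → 7 h 50 min
Thu: 09:24–17:54 = 8 h 30 min; less 30 min break → 8 h 0 min
Fri: 08:08–16:55 = 8 h 47 min; less 30 min break → 8 h 17 min
Sat: 10:11–17:29 = 7 h 18 min; less 30 min break → 6 h 48 min
Sun: 07:23–15:48 = 8 h 25 min; less 30 min break → 7 h 55 min
Total: 8 h 29 min + 8 h 23 min + 7 h 50 min + 8 h 0 min + 8 h 17 min + 6 h 48 min + 7 h 55 min = 55 h 42 min.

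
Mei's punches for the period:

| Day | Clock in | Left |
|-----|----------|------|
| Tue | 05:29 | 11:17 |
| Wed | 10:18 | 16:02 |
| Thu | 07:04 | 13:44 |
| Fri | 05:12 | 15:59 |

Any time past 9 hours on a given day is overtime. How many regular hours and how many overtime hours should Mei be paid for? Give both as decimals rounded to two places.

Regular 27.20 hours, overtime 1.78 hours

Tue: 05:29–11:17 = 5 h 48 min
Wed: 10:18–16:02 = 5 h 44 min
Thu: 07:04–13:44 = 6 h 40 min
Fri: 05:12–15:59 = 10 h 47 min
Tue reg 5 h 48 min / OT 0 h 0 min; Wed reg 5 h 44 min / OT 0 h 0 min; Thu reg 6 h 40 min / OT 0 h 0 min; Fri reg 9 h 0 min / OT 1 h 47 min.
Totals: regular 27 h 12 min, overtime 1 h 47 min.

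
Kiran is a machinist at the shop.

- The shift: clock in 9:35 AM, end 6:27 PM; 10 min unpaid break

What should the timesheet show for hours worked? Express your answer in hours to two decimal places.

The shift: 9:35 AM–6:27 PM = 8 h 52 min; less 10 min break → 8 h 42 min

8.70 hours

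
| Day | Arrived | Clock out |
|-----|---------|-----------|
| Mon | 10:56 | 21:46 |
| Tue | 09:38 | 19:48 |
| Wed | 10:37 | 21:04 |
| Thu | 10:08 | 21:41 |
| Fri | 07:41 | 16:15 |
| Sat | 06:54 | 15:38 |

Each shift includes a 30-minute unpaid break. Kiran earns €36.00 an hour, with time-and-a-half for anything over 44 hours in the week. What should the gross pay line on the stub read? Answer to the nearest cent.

Mon: 10:56–21:46 = 10 h 50 min; less 30 min break → 10 h 20 min
Tue: 09:38–19:48 = 10 h 10 min; less 30 min break → 9 h 40 min
Wed: 10:37–21:04 = 10 h 27 min; less 30 min break → 9 h 57 min
Thu: 10:08–21:41 = 11 h 33 min; less 30 min break → 11 h 3 min
Fri: 07:41–16:15 = 8 h 34 min; less 30 min break → 8 h 4 min
Sat: 06:54–15:38 = 8 h 44 min; less 30 min break → 8 h 14 min
Total worked: 57 h 18 min = 3438 min.
Regular 44 h 0 min = 2640 min at €36.00/h; overtime 13 h 18 min = 798 min at €54.00/h.
Pay = (2640 × €36.00 + 798 × €54.00) ÷ 60 = €2302.20.

€2302.20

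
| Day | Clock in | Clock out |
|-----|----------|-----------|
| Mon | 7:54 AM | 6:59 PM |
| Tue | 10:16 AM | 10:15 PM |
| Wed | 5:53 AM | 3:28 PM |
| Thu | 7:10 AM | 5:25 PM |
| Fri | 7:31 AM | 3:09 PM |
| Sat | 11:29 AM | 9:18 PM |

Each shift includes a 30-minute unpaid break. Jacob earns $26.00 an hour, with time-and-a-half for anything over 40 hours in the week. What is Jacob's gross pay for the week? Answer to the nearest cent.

Mon: 7:54 AM–6:59 PM = 11 h 5 min; less 30 min break → 10 h 35 min
Tue: 10:16 AM–10:15 PM = 11 h 59 min; less 30 min break → 11 h 29 min
Wed: 5:53 AM–3:28 PM = 9 h 35 min; less 30 min break → 9 h 5 min
Thu: 7:10 AM–5:25 PM = 10 h 15 min; less 30 min break → 9 h 45 min
Fri: 7:31 AM–3:09 PM = 7 h 38 min; less 30 min break → 7 h 8 min
Sat: 11:29 AM–9:18 PM = 9 h 49 min; less 30 min break → 9 h 19 min
Total worked: 57 h 21 min = 3441 min.
Regular 40 h 0 min = 2400 min at $26.00/h; overtime 17 h 21 min = 1041 min at $39.00/h.
Pay = (2400 × $26.00 + 1041 × $39.00) ÷ 60 = $1716.65.

$1716.65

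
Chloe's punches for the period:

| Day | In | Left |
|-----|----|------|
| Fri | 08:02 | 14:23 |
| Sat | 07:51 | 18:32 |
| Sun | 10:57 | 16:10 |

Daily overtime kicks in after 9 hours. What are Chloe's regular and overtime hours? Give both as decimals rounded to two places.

Regular 20.57 hours, overtime 1.68 hours

Fri: 08:02–14:23 = 6 h 21 min
Sat: 07:51–18:32 = 10 h 41 min
Sun: 10:57–16:10 = 5 h 13 min
Fri reg 6 h 21 min / OT 0 h 0 min; Sat reg 9 h 0 min / OT 1 h 41 min; Sun reg 5 h 13 min / OT 0 h 0 min.
Totals: regular 20 h 34 min, overtime 1 h 41 min.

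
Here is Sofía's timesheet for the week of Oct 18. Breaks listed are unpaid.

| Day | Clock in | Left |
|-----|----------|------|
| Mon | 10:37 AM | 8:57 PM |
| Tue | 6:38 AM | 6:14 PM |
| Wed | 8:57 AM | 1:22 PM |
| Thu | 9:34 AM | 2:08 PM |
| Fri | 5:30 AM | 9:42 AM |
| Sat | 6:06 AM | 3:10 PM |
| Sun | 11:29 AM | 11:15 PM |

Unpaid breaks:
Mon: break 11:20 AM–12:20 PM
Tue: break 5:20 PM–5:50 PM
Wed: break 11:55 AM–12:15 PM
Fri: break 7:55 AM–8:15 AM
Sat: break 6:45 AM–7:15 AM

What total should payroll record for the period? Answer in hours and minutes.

Mon: 10:37 AM–8:57 PM = 10 h 20 min; less 60 min break → 9 h 20 min
Tue: 6:38 AM–6:14 PM = 11 h 36 min; less 30 min break → 11 h 6 min
Wed: 8:57 AM–1:22 PM = 4 h 25 min; less 20 min break → 4 h 5 min
Thu: 9:34 AM–2:08 PM = 4 h 34 min
Fri: 5:30 AM–9:42 AM = 4 h 12 min; less 20 min break → 3 h 52 min
Sat: 6:06 AM–3:10 PM = 9 h 4 min; less 30 min break → 8 h 34 min
Sun: 11:29 AM–11:15 PM = 11 h 46 min
Total: 9 h 20 min + 11 h 6 min + 4 h 5 min + 4 h 34 min + 3 h 52 min + 8 h 34 min + 11 h 46 min = 53 h 17 min.

53 h 17 min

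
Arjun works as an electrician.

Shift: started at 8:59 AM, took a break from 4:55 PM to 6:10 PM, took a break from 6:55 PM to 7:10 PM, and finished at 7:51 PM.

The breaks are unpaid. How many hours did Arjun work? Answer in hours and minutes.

9 h 22 min

Shift: 8:59 AM–7:51 PM = 10 h 52 min; less 90 min break → 9 h 22 min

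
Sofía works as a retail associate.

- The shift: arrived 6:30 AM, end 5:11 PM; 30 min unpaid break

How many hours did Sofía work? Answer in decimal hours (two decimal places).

The shift: 6:30 AM–5:11 PM = 10 h 41 min; less 30 min break → 10 h 11 min

10.18 hours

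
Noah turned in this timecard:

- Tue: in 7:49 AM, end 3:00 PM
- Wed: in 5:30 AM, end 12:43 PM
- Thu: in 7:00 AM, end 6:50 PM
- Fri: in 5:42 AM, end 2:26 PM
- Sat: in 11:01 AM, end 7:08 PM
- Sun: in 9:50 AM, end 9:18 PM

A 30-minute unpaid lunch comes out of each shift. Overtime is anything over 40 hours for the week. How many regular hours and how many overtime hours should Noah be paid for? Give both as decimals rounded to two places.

Regular 40.00 hours, overtime 11.55 hours

Tue: 7:49 AM–3:00 PM = 7 h 11 min; less 30 min break → 6 h 41 min
Wed: 5:30 AM–12:43 PM = 7 h 13 min; less 30 min break → 6 h 43 min
Thu: 7:00 AM–6:50 PM = 11 h 50 min; less 30 min break → 11 h 20 min
Fri: 5:42 AM–2:26 PM = 8 h 44 min; less 30 min break → 8 h 14 min
Sat: 11:01 AM–7:08 PM = 8 h 7 min; less 30 min break → 7 h 37 min
Sun: 9:50 AM–9:18 PM = 11 h 28 min; less 30 min break → 10 h 58 min
Total worked: 51 h 33 min = 51.55 h.
Threshold 40 h → overtime 11 h 33 min, regular 40 h 0 min.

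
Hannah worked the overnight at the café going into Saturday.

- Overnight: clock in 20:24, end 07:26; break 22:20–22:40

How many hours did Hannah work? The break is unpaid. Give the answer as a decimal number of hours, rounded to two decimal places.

10.70 hours

Overnight: 20:24 → midnight = 3 h 36 min; midnight → 07:26 = 7 h 26 min; span 11 h 2 min; less 20 min break → 10 h 42 min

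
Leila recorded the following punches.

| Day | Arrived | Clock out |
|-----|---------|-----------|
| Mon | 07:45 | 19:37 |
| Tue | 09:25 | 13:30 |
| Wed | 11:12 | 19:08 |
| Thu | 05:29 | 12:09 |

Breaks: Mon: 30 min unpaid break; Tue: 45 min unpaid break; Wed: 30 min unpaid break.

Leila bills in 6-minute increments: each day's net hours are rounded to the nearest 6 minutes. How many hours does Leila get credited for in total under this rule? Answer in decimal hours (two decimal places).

28.80 hours

Mon: 07:45–19:37 = 11 h 52 min − 30 min = 11 h 22 min → rounds to 11 h 24 min
Tue: 09:25–13:30 = 4 h 5 min − 45 min = 3 h 20 min → rounds to 3 h 18 min
Wed: 11:12–19:08 = 7 h 56 min − 30 min = 7 h 26 min → rounds to 7 h 24 min
Thu: 05:29–12:09 = 6 h 40 min → rounds to 6 h 42 min
Total credited: 28 h 48 min.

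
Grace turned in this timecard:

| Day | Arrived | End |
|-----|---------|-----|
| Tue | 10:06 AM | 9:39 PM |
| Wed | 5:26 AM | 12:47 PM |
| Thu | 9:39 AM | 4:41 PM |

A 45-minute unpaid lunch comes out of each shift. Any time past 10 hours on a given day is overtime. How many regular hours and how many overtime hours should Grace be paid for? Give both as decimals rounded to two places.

Tue: 10:06 AM–9:39 PM = 11 h 33 min; less 45 min break → 10 h 48 min
Wed: 5:26 AM–12:47 PM = 7 h 21 min; less 45 min break → 6 h 36 min
Thu: 9:39 AM–4:41 PM = 7 h 2 min; less 45 min break → 6 h 17 min
Tue reg 10 h 0 min / OT 0 h 48 min; Wed reg 6 h 36 min / OT 0 h 0 min; Thu reg 6 h 17 min / OT 0 h 0 min.
Totals: regular 22 h 53 min, overtime 0 h 48 min.

Regular 22.88 hours, overtime 0.80 hours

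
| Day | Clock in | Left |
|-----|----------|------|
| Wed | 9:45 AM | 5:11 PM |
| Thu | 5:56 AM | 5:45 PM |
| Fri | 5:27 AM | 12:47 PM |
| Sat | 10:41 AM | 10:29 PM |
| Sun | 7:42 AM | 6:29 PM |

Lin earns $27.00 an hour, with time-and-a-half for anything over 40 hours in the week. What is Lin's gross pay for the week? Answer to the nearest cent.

Wed: 9:45 AM–5:11 PM = 7 h 26 min
Thu: 5:56 AM–5:45 PM = 11 h 49 min
Fri: 5:27 AM–12:47 PM = 7 h 20 min
Sat: 10:41 AM–10:29 PM = 11 h 48 min
Sun: 7:42 AM–6:29 PM = 10 h 47 min
Total worked: 49 h 10 min = 2950 min.
Regular 40 h 0 min = 2400 min at $27.00/h; overtime 9 h 10 min = 550 min at $40.50/h.
Pay = (2400 × $27.00 + 550 × $40.50) ÷ 60 = $1451.25.

$1451.25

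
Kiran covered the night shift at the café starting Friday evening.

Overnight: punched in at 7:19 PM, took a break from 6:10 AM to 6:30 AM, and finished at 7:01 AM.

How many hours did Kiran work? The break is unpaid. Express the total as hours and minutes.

Overnight: 7:19 PM → midnight = 4 h 41 min; midnight → 7:01 AM = 7 h 1 min; span 11 h 42 min; less 20 min break → 11 h 22 min

11 h 22 min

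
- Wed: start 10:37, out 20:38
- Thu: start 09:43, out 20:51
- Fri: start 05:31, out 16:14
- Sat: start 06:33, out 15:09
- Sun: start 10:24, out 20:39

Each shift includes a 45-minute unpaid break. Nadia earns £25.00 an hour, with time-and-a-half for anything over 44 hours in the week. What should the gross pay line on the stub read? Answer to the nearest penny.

Wed: 10:37–20:38 = 10 h 1 min; less 45 min break → 9 h 16 min
Thu: 09:43–20:51 = 11 h 8 min; less 45 min break → 10 h 23 min
Fri: 05:31–16:14 = 10 h 43 min; less 45 min break → 9 h 58 min
Sat: 06:33–15:09 = 8 h 36 min; less 45 min break → 7 h 51 min
Sun: 10:24–20:39 = 10 h 15 min; less 45 min break → 9 h 30 min
Total worked: 46 h 58 min = 2818 min.
Regular 44 h 0 min = 2640 min at £25.00/h; overtime 2 h 58 min = 178 min at £37.50/h.
Pay = (2640 × £25.00 + 178 × £37.50) ÷ 60 = £1211.25.

£1211.25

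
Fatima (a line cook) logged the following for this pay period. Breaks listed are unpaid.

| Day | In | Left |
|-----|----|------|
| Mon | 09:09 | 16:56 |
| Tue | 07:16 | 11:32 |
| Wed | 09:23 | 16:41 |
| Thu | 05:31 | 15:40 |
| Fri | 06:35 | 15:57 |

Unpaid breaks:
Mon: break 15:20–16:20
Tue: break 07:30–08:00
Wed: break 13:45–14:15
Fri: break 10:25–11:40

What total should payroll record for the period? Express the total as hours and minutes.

Mon: 09:09–16:56 = 7 h 47 min; less 60 min break → 6 h 47 min
Tue: 07:16–11:32 = 4 h 16 min; less 30 min break → 3 h 46 min
Wed: 09:23–16:41 = 7 h 18 min; less 30 min break → 6 h 48 min
Thu: 05:31–15:40 = 10 h 9 min
Fri: 06:35–15:57 = 9 h 22 min; less 75 min break → 8 h 7 min
Total: 6 h 47 min + 3 h 46 min + 6 h 48 min + 10 h 9 min + 8 h 7 min = 35 h 37 min.

35 h 37 min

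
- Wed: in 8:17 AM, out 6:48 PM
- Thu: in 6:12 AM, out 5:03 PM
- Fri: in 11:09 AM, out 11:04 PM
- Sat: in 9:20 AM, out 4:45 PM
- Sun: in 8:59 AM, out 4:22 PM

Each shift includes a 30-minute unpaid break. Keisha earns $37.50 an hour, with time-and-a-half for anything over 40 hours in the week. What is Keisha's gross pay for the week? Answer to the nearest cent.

$1814.06

Wed: 8:17 AM–6:48 PM = 10 h 31 min; less 30 min break → 10 h 1 min
Thu: 6:12 AM–5:03 PM = 10 h 51 min; less 30 min break → 10 h 21 min
Fri: 11:09 AM–11:04 PM = 11 h 55 min; less 30 min break → 11 h 25 min
Sat: 9:20 AM–4:45 PM = 7 h 25 min; less 30 min break → 6 h 55 min
Sun: 8:59 AM–4:22 PM = 7 h 23 min; less 30 min break → 6 h 53 min
Total worked: 45 h 35 min = 2735 min.
Regular 40 h 0 min = 2400 min at $37.50/h; overtime 5 h 35 min = 335 min at $56.25/h.
Pay = (2400 × $37.50 + 335 × $56.25) ÷ 60 = $1814.06.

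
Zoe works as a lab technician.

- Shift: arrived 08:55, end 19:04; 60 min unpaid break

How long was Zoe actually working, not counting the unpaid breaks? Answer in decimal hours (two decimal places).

Shift: 08:55–19:04 = 10 h 9 min; less 60 min break → 9 h 9 min

9.15 hours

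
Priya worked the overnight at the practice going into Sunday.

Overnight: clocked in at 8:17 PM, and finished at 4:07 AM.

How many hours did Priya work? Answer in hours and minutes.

7 h 50 min

Overnight: 8:17 PM → midnight = 3 h 43 min; midnight → 4:07 AM = 4 h 7 min; span 7 h 50 min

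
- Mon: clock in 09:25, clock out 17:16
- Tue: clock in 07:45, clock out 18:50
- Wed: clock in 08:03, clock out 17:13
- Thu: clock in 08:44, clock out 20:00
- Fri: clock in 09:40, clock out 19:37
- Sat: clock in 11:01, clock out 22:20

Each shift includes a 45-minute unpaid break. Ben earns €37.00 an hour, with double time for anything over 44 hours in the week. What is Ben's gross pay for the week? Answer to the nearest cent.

Mon: 09:25–17:16 = 7 h 51 min; less 45 min break → 7 h 6 min
Tue: 07:45–18:50 = 11 h 5 min; less 45 min break → 10 h 20 min
Wed: 08:03–17:13 = 9 h 10 min; less 45 min break → 8 h 25 min
Thu: 08:44–20:00 = 11 h 16 min; less 45 min break → 10 h 31 min
Fri: 09:40–19:37 = 9 h 57 min; less 45 min break → 9 h 12 min
Sat: 11:01–22:20 = 11 h 19 min; less 45 min break → 10 h 34 min
Total worked: 56 h 8 min = 3368 min.
Regular 44 h 0 min = 2640 min at €37.00/h; overtime 12 h 8 min = 728 min at €74.00/h.
Pay = (2640 × €37.00 + 728 × €74.00) ÷ 60 = €2525.87.

€2525.87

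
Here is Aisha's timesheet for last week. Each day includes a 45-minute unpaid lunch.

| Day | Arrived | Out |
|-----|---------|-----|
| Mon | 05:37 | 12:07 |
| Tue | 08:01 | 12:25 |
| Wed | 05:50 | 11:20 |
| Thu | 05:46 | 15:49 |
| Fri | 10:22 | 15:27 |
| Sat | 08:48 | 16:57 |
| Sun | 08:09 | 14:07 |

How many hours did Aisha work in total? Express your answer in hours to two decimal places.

40.40 hours

Mon: 05:37–12:07 = 6 h 30 min; less 45 min break → 5 h 45 min
Tue: 08:01–12:25 = 4 h 24 min; less 45 min break → 3 h 39 min
Wed: 05:50–11:20 = 5 h 30 min; less 45 min break → 4 h 45 min
Thu: 05:46–15:49 = 10 h 3 min; less 45 min break → 9 h 18 min
Fri: 10:22–15:27 = 5 h 5 min; less 45 min break → 4 h 20 min
Sat: 08:48–16:57 = 8 h 9 min; less 45 min break → 7 h 24 min
Sun: 08:09–14:07 = 5 h 58 min; less 45 min break → 5 h 13 min
Total: 5 h 45 min + 3 h 39 min + 4 h 45 min + 9 h 18 min + 4 h 20 min + 7 h 24 min + 5 h 13 min = 40 h 24 min.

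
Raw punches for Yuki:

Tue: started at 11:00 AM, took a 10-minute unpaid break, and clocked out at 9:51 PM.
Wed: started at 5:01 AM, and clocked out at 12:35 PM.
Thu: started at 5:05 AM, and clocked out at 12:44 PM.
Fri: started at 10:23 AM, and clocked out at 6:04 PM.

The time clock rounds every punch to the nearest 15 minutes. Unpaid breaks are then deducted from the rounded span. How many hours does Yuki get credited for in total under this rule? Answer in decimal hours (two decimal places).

33.33 hours

Tue: in 11:00 AM→11:00 AM, out 9:51 PM→9:45 PM; 10 h 45 min − 10 min = 10 h 35 min
Wed: in 5:01 AM→5:00 AM, out 12:35 PM→12:30 PM; 7 h 30 min
Thu: in 5:05 AM→5:00 AM, out 12:44 PM→12:45 PM; 7 h 45 min
Fri: in 10:23 AM→10:30 AM, out 6:04 PM→6:00 PM; 7 h 30 min
Total credited: 33 h 20 min.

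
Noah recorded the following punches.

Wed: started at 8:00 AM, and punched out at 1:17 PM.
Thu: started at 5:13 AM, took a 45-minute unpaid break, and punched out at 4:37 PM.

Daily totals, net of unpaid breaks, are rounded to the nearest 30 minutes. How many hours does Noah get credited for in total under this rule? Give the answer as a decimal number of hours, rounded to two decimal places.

Wed: 8:00 AM–1:17 PM = 5 h 17 min → rounds to 5 h 30 min
Thu: 5:13 AM–4:37 PM = 11 h 24 min − 45 min = 10 h 39 min → rounds to 10 h 30 min
Total credited: 16 h 0 min.

16.00 hours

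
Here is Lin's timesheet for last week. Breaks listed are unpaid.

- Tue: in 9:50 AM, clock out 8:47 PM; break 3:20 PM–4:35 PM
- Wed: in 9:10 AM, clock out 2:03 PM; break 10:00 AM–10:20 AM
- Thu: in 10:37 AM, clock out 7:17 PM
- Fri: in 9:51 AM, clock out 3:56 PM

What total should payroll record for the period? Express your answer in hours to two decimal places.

29.00 hours

Tue: 9:50 AM–8:47 PM = 10 h 57 min; less 75 min break → 9 h 42 min
Wed: 9:10 AM–2:03 PM = 4 h 53 min; less 20 min break → 4 h 33 min
Thu: 10:37 AM–7:17 PM = 8 h 40 min
Fri: 9:51 AM–3:56 PM = 6 h 5 min
Total: 9 h 42 min + 4 h 33 min + 8 h 40 min + 6 h 5 min = 29 h 0 min.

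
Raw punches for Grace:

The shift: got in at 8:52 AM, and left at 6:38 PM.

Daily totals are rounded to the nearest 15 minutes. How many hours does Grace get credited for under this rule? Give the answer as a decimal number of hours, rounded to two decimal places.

9.75 hours

The shift: 8:52 AM–6:38 PM = 9 h 46 min → rounds to 9 h 45 min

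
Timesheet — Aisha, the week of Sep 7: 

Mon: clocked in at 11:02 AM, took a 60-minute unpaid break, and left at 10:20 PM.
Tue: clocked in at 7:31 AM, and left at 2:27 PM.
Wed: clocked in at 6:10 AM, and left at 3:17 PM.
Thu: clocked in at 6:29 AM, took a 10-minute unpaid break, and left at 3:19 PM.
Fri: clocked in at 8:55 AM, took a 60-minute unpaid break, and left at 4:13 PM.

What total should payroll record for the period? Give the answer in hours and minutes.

Mon: 11:02 AM–10:20 PM = 11 h 18 min; less 60 min break → 10 h 18 min
Tue: 7:31 AM–2:27 PM = 6 h 56 min
Wed: 6:10 AM–3:17 PM = 9 h 7 min
Thu: 6:29 AM–3:19 PM = 8 h 50 min; less 10 min break → 8 h 40 min
Fri: 8:55 AM–4:13 PM = 7 h 18 min; less 60 min break → 6 h 18 min
Total: 10 h 18 min + 6 h 56 min + 9 h 7 min + 8 h 40 min + 6 h 18 min = 41 h 19 min.

41 h 19 min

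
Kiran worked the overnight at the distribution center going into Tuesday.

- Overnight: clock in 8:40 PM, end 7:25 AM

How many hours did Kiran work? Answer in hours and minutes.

Overnight: 8:40 PM → midnight = 3 h 20 min; midnight → 7:25 AM = 7 h 25 min; span 10 h 45 min

10 h 45 min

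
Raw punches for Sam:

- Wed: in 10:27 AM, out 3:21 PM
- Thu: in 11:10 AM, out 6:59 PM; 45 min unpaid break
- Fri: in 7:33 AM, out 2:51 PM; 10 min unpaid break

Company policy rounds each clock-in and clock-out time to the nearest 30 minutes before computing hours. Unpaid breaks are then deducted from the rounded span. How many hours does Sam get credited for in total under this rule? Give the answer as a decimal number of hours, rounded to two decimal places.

19.58 hours

Wed: in 10:27 AM→10:30 AM, out 3:21 PM→3:30 PM; 5 h 0 min
Thu: in 11:10 AM→11:00 AM, out 6:59 PM→7:00 PM; 8 h 0 min − 45 min = 7 h 15 min
Fri: in 7:33 AM→7:30 AM, out 2:51 PM→3:00 PM; 7 h 30 min − 10 min = 7 h 20 min
Total credited: 19 h 35 min.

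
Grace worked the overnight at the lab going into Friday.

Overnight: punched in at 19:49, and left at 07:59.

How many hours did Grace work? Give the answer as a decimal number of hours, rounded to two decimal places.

Overnight: 19:49 → midnight = 4 h 11 min; midnight → 07:59 = 7 h 59 min; span 12 h 10 min

12.17 hours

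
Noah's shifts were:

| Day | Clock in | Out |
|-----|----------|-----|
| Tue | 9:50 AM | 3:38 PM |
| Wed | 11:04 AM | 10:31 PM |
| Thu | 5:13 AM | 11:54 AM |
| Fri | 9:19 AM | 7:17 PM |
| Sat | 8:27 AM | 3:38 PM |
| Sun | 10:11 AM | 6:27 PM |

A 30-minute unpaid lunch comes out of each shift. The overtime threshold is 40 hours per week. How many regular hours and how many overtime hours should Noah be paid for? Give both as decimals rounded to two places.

Tue: 9:50 AM–3:38 PM = 5 h 48 min; less 30 min break → 5 h 18 min
Wed: 11:04 AM–10:31 PM = 11 h 27 min; less 30 min break → 10 h 57 min
Thu: 5:13 AM–11:54 AM = 6 h 41 min; less 30 min break → 6 h 11 min
Fri: 9:19 AM–7:17 PM = 9 h 58 min; less 30 min break → 9 h 28 min
Sat: 8:27 AM–3:38 PM = 7 h 11 min; less 30 min break → 6 h 41 min
Sun: 10:11 AM–6:27 PM = 8 h 16 min; less 30 min break → 7 h 46 min
Total worked: 46 h 21 min = 46.35 h.
Threshold 40 h → overtime 6 h 21 min, regular 40 h 0 min.

Regular 40.00 hours, overtime 6.35 hours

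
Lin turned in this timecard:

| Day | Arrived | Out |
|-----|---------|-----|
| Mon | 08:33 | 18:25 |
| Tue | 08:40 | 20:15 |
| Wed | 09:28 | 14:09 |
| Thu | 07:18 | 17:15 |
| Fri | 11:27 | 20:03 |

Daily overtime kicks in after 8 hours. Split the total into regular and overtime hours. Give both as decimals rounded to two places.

Regular 36.68 hours, overtime 8.00 hours

Mon: 08:33–18:25 = 9 h 52 min
Tue: 08:40–20:15 = 11 h 35 min
Wed: 09:28–14:09 = 4 h 41 min
Thu: 07:18–17:15 = 9 h 57 min
Fri: 11:27–20:03 = 8 h 36 min
Mon reg 8 h 0 min / OT 1 h 52 min; Tue reg 8 h 0 min / OT 3 h 35 min; Wed reg 4 h 41 min / OT 0 h 0 min; Thu reg 8 h 0 min / OT 1 h 57 min; Fri reg 8 h 0 min / OT 0 h 36 min.
Totals: regular 36 h 41 min, overtime 8 h 0 min.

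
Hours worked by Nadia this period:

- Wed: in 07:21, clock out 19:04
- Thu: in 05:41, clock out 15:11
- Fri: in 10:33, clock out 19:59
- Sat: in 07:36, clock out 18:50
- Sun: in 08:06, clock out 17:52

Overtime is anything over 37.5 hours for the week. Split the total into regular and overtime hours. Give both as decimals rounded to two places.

Wed: 07:21–19:04 = 11 h 43 min
Thu: 05:41–15:11 = 9 h 30 min
Fri: 10:33–19:59 = 9 h 26 min
Sat: 07:36–18:50 = 11 h 14 min
Sun: 08:06–17:52 = 9 h 46 min
Total worked: 51 h 39 min = 51.65 h.
Threshold 37.5 h → overtime 14 h 9 min, regular 37 h 30 min.

Regular 37.50 hours, overtime 14.15 hours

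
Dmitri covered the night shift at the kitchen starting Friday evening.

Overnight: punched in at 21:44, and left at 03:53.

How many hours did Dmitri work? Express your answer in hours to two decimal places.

6.15 hours

Overnight: 21:44 → midnight = 2 h 16 min; midnight → 03:53 = 3 h 53 min; span 6 h 9 min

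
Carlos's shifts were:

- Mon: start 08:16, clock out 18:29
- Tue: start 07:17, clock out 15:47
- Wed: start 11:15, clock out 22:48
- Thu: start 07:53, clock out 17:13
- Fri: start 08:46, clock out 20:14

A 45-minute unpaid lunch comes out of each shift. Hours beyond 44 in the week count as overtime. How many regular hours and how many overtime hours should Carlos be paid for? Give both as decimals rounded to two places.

Mon: 08:16–18:29 = 10 h 13 min; less 45 min break → 9 h 28 min
Tue: 07:17–15:47 = 8 h 30 min; less 45 min break → 7 h 45 min
Wed: 11:15–22:48 = 11 h 33 min; less 45 min break → 10 h 48 min
Thu: 07:53–17:13 = 9 h 20 min; less 45 min break → 8 h 35 min
Fri: 08:46–20:14 = 11 h 28 min; less 45 min break → 10 h 43 min
Total worked: 47 h 19 min = 47.32 h.
Threshold 44 h → overtime 3 h 19 min, regular 44 h 0 min.

Regular 44.00 hours, overtime 3.32 hours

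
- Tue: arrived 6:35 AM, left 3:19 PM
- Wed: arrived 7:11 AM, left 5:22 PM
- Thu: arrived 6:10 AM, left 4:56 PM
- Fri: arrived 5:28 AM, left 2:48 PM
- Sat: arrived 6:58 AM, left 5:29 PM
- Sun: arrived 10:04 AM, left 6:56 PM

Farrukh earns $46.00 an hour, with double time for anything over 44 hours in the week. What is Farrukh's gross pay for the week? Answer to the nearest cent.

Tue: 6:35 AM–3:19 PM = 8 h 44 min
Wed: 7:11 AM–5:22 PM = 10 h 11 min
Thu: 6:10 AM–4:56 PM = 10 h 46 min
Fri: 5:28 AM–2:48 PM = 9 h 20 min
Sat: 6:58 AM–5:29 PM = 10 h 31 min
Sun: 10:04 AM–6:56 PM = 8 h 52 min
Total worked: 58 h 24 min = 3504 min.
Regular 44 h 0 min = 2640 min at $46.00/h; overtime 14 h 24 min = 864 min at $92.00/h.
Pay = (2640 × $46.00 + 864 × $92.00) ÷ 60 = $3348.80.

$3348.80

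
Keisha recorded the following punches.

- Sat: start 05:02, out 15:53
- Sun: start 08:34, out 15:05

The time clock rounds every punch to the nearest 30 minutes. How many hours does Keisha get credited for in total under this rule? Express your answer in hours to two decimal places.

17.50 hours

Sat: in 05:02→05:00, out 15:53→16:00; 11 h 0 min
Sun: in 08:34→08:30, out 15:05→15:00; 6 h 30 min
Total credited: 17 h 30 min.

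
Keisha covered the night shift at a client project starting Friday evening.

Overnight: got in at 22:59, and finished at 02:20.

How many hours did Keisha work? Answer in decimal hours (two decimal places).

3.35 hours

Overnight: 22:59 → midnight = 1 h 1 min; midnight → 02:20 = 2 h 20 min; span 3 h 21 min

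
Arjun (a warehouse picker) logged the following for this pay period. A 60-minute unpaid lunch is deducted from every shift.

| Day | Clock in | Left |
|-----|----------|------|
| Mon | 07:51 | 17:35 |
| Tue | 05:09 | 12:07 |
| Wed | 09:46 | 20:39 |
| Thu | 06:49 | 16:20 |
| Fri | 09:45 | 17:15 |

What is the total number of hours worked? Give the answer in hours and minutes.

Mon: 07:51–17:35 = 9 h 44 min; less 60 min break → 8 h 44 min
Tue: 05:09–12:07 = 6 h 58 min; less 60 min break → 5 h 58 min
Wed: 09:46–20:39 = 10 h 53 min; less 60 min break → 9 h 53 min
Thu: 06:49–16:20 = 9 h 31 min; less 60 min break → 8 h 31 min
Fri: 09:45–17:15 = 7 h 30 min; less 60 min break → 6 h 30 min
Total: 8 h 44 min + 5 h 58 min + 9 h 53 min + 8 h 31 min + 6 h 30 min = 39 h 36 min.

39 h 36 min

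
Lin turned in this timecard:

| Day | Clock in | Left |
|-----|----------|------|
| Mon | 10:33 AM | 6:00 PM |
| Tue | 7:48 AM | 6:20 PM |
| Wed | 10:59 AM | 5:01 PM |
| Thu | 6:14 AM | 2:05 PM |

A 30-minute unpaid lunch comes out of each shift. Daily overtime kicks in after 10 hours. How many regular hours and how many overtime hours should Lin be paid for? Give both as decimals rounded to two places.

Regular 29.83 hours, overtime 0.03 hours

Mon: 10:33 AM–6:00 PM = 7 h 27 min; less 30 min break → 6 h 57 min
Tue: 7:48 AM–6:20 PM = 10 h 32 min; less 30 min break → 10 h 2 min
Wed: 10:59 AM–5:01 PM = 6 h 2 min; less 30 min break → 5 h 32 min
Thu: 6:14 AM–2:05 PM = 7 h 51 min; less 30 min break → 7 h 21 min
Mon reg 6 h 57 min / OT 0 h 0 min; Tue reg 10 h 0 min / OT 0 h 2 min; Wed reg 5 h 32 min / OT 0 h 0 min; Thu reg 7 h 21 min / OT 0 h 0 min.
Totals: regular 29 h 50 min, overtime 0 h 2 min.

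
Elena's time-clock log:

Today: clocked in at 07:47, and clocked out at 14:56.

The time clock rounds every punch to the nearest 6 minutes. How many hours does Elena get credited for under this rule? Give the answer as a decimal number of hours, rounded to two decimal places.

7.10 hours

Today: in 07:47→07:48, out 14:56→14:54; 7 h 6 min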